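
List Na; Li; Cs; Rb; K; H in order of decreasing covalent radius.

H is in period 1, group 1; Li is in period 2, group 1; Na is in period 3, group 1; K is in period 4, group 1; Rb is in period 5, group 1; Cs is in period 6, group 1.
Atomic radius shrinks across a period as nuclear charge pulls the same shell inward, and grows down a group as new shells are added.
All are in group 1, so atomic radius increases down the group.
So from largest to smallest: Cs > Rb > K > Na > Li > H.

Cs > Rb > K > Na > Li > H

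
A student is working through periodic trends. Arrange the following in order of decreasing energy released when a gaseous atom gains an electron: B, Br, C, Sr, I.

Br, I, C, B, Sr

Adding an electron releases more energy for atoms nearer the top right (short of the noble gases).
Here both period and group differ, so the two effects have to be weighed against each other.
B > Sr: both effects reinforce here, so B is clearly the higher of the two.
C > B: both are in period 2; the period trend gives C the larger value.
I > C: period and group pull opposite ways; the across-period shift dominates (295 vs 122 kJ/mol).
Br > I: they share group 17; the group trend gives Br the larger value.
Tabulated electron affinity (kJ/mol): B 27, C 122, Br 325, Sr 5, I 295.
So from highest to lowest: Br > I > C > B > Sr.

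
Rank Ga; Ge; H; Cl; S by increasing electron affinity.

Ga < H < Ge < S < Cl

H is in period 1, group 1; S is in period 3, group 16; Cl is in period 3, group 17; Ga is in period 4, group 13; Ge is in period 4, group 14.
Atoms with high Z_eff and room in the valence shell (especially the halogens) have the most exothermic electron affinities.
Here both period and group differ, so the two effects have to be weighed against each other.
H > Ga: the two effects oppose for this pair; the down-group effect wins (73 vs 29 kJ/mol).
Ge > H: period and group pull opposite ways; the across-period shift dominates (119 vs 73 kJ/mol).
S > Ge: both effects reinforce here, so S is clearly the higher of the two.
Cl > S: both are in period 3; the period trend gives Cl the larger value.
Approximate values (kJ/mol): H 73, S 200, Cl 349, Ga 29, Ge 119.
So from lowest to highest: Ga < H < Ge < S < Cl.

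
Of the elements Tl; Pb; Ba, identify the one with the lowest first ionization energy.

Ba

First ionization energy rises across a period (greater Z_eff holds electrons more tightly) and falls down a group (valence electrons are farther from the nucleus).
All lie in period 6, so first ionization energy increases left to right.
The lowest first ionization energy among these belongs to Ba.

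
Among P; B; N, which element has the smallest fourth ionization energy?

IE_4 is the cost of taking one more electron from the +3 cation: P³⁺ still has 2 valence electrons; B³⁺ is the bare [He] core; N³⁺ still has 2 valence electrons.
Pulling an electron out of a noble-gas core costs far more than removing a remaining valence electron, so B sits at the high end of IE_4.
Valence configurations: P³⁺ [Ne]3s², N³⁺ [He]2s².
Tabulated IE_4 (kJ/mol): P 4964, B 25026, N 7475.
Putting it together, IE_4: P < N < B.

P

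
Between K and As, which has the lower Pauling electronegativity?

K

K is in period 4, group 1; As is in period 4, group 15.
Atoms toward the upper right of the periodic table pull bonding electrons most strongly.
All lie in period 4, so electronegativity increases left to right.
So K has the lower Pauling electronegativity (K < As).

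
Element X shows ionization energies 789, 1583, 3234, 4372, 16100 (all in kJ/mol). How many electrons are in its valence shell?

Look for the largest jump between consecutive ionization energies: IE5/IE4 ≈ 3.7, far larger than any earlier ratio.
That jump marks the point where a core electron is being removed. So the atom has 4 valence electrons.

4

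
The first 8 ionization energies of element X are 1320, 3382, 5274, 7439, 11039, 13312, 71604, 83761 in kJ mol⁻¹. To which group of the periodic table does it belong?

Look for the largest jump between consecutive ionization energies: IE7/IE6 ≈ 5.4, far larger than any earlier ratio.
That jump marks the point where a core electron is being removed. So the atom has 6 valence electrons.
A main-group element with 6 valence electrons is in group 16.

Group 16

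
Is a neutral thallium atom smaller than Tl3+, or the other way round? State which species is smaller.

Forming Tl3+ removes 3 electrons from Tl. Fewer electrons for the same nuclear charge means less shielding and a higher Z_eff on the remaining electrons, and for main-group metals the entire outer shell is lost.
A cation is smaller than its parent atom: Tl3+ < Tl.

Tl3+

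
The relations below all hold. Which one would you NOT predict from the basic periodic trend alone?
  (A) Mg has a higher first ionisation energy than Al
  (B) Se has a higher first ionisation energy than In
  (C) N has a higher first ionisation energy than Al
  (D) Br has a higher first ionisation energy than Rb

The general trend: first ionisation energy increases across a period and decreases down a group.
(A) Mg (period 3, group 2) vs Al (period 3, group 13): the stated order contradicts the simple trend.
(B) Se (period 4, group 16) vs In (period 5, group 13): the stated order agrees with the simple trend.
(C) N (period 2, group 15) vs Al (period 3, group 13): the stated order agrees with the simple trend.
(D) Br (period 4, group 17) vs Rb (period 5, group 1): the stated order agrees with the simple trend.
The exception is (A): Al's single 3p electron is easier to remove than one from Mg's filled 3s².

(A)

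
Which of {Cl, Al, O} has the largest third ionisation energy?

O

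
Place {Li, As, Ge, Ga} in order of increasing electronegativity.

Li is in period 2, group 1; Ga is in period 4, group 13; Ge is in period 4, group 14; As is in period 4, group 15.
Smaller atoms with higher effective nuclear charge are more electronegative.
Neither a single period nor a single group — weigh both effects.
Ga > Li: period and group pull opposite ways; the across-period shift dominates (1.81 vs 0.98).
Ge > Ga: both are in period 4; the period trend gives Ge the larger value.
As > Ge: As lies to the right of Ge in period 4, so the across-period effect alone puts As higher.
For reference (Pauling): Li 0.98, Ga 1.81, Ge 2.01, As 2.18.
So from lowest to highest: Li < Ga < Ge < As.

Li, Ga, Ge, As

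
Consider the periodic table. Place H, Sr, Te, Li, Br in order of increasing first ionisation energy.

Li, Sr, Te, Br, H

H is in period 1, group 1; Li is in period 2, group 1; Br is in period 4, group 17; Sr is in period 5, group 2; Te is in period 5, group 16.
First ionization energy rises across a period (greater Z_eff holds electrons more tightly) and falls down a group (valence electrons are farther from the nucleus).
Neither a single period nor a single group — weigh both effects.
Sr > Li: period and group pull opposite ways; the across-period shift dominates (550 vs 520 kJ/mol).
Te > Sr: both are in period 5; the period trend gives Te the larger value.
Br > Te: relative to Te, both the across-period and down-group shifts push Br's first ionization energy up.
H > Br: the two effects oppose for this pair; the down-group effect wins (1312 vs 1140 kJ/mol).
Approximate values (kJ/mol): H 1312, Li 520, Br 1140, Sr 550, Te 869.
So from lowest to highest: Li < Sr < Te < Br < H.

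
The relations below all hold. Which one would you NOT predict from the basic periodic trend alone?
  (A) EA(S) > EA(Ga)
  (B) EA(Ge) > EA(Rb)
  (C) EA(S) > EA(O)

(C)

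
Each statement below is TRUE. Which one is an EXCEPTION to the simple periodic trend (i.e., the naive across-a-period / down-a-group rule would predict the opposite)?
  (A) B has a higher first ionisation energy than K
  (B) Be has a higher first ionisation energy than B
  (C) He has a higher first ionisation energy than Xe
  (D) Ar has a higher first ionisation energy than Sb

The general trend: first ionisation energy increases across a period and decreases down a group.
(A) B (period 2, group 13) vs K (period 4, group 1): the stated order agrees with the simple trend.
(B) Be (period 2, group 2) vs B (period 2, group 13): the stated order contradicts the simple trend.
(C) He (period 1, group 18) vs Xe (period 5, group 18): the stated order agrees with the simple trend.
(D) Ar (period 3, group 18) vs Sb (period 5, group 15): the stated order agrees with the simple trend.
The exception is (B): removing B's lone 2p electron is easier than breaking Be's filled 2s².

(B)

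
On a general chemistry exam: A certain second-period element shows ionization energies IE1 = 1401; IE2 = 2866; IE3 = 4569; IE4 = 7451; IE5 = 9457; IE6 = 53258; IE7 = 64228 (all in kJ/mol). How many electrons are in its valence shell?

5

Look for the largest jump between consecutive ionization energies: IE6/IE5 ≈ 5.6, far larger than any earlier ratio.
That jump marks the point where a core electron is being removed. So the atom has 5 valence electrons.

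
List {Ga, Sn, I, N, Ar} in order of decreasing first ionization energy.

N is in period 2, group 15; Ar is in period 3, group 18; Ga is in period 4, group 13; Sn is in period 5, group 14; I is in period 5, group 17.
IE₁ increases left→right with effective nuclear charge and decreases top→bottom as the valence shell moves farther out.
These span different periods and groups, so the two trends combine.
Sn > Ga: period and group pull opposite ways; the across-period shift dominates (709 vs 579 kJ/mol).
I > Sn: both are in period 5; the period trend gives I the larger value.
N > I: period and group pull opposite ways; the down-group shift dominates (1402 vs 1008 kJ/mol).
Ar > N: period and group pull opposite ways; the across-period shift dominates (1521 vs 1402 kJ/mol).
Approximate values (kJ/mol): N 1402, Ar 1521, Ga 579, Sn 709, I 1008.
So from highest to lowest: Ar > N > I > Sn > Ga.

Ar, N, I, Sn, Ga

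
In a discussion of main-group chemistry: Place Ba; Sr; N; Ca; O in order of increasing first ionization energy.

N is in period 2, group 15; O is in period 2, group 16; Ca is in period 4, group 2; Sr is in period 5, group 2; Ba is in period 6, group 2.
IE₁ increases left→right with effective nuclear charge and decreases top→bottom as the valence shell moves farther out.
Neither a single period nor a single group — weigh both effects.
Sr > Ba: Sr sits above Ba in group 2, so the down-group effect alone puts Sr higher.
Ca > Sr: they share group 2; the group trend gives Ca the larger value.
O > Ca: both effects reinforce here, so O is clearly the higher of the two.
N > O: this pair runs against the simple trend — see the exception note.
Note the exception: N has a higher first ionization energy than O, contrary to the simple trend — pairing an electron in O's 2p⁴ costs repulsion energy, so O ionizes more easily than half-filled N (2p³).
For reference (kJ/mol): N 1402, O 1314, Ca 590, Sr 550, Ba 503.
So from lowest to highest: Ba < Sr < Ca < O < N.

Ba < Sr < Ca < O < N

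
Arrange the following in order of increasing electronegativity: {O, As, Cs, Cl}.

Cs, As, Cl, O

Atoms toward the upper right of the periodic table pull bonding electrons most strongly.
Neither a single period nor a single group — weigh both effects.
As > Cs: both effects reinforce here, so As is clearly the higher of the two.
Cl > As: relative to As, both the across-period and down-group shifts push Cl's electronegativity up.
O > Cl: the two effects oppose for this pair; the down-group effect wins (3.44 vs 3.16).
Approximate values (Pauling): O 3.44, Cl 3.16, As 2.18, Cs 0.79.
So from lowest to highest: Cs < As < Cl < O.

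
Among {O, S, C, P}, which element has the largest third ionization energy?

After 2 electrons have been removed, what remains? O²⁺ still has 4 valence electrons; S²⁺ still has 4 valence electrons; C²⁺ still has 2 valence electrons; P²⁺ still has 3 valence electrons.
All are still removing valence electrons, so compare the +2 ions as you would atoms: IE_3 generally rises across a period (higher Z_eff) and falls down a group (larger shell), subject to the usual subshell exceptions.
Valence configurations: O²⁺ [He]2s²2p², S²⁺ [Ne]3s²3p², C²⁺ [He]2s², P²⁺ [Ne]3s²3p¹.
Tabulated IE_3 (kJ/mol): O 5300, S 3357, C 4620, P 2914.
Putting it together, IE_3: P < S < C < O.

O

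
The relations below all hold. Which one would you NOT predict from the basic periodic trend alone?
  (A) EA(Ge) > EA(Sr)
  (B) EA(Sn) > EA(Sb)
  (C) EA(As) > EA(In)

The general trend: electron affinity increases across a period and decreases down a group.
(A) Ge (period 4, group 14) vs Sr (period 5, group 2): the stated order agrees with the simple trend.
(B) Sn (period 5, group 14) vs Sb (period 5, group 15): the stated order contradicts the simple trend.
(C) As (period 4, group 15) vs In (period 5, group 13): the stated order agrees with the simple trend.
The exception is (B): adding an electron to Sb's half-filled 5p³ is unfavourable, so Sn has the more exothermic EA.

(B)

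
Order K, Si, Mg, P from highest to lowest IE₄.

Mg > K > P > Si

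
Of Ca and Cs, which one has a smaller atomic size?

Ca is in period 4, group 2; Cs is in period 6, group 1.
Atomic radius shrinks across a period as nuclear charge pulls the same shell inward, and grows down a group as new shells are added.
Neither a single period nor a single group — weigh both effects.
Cs > Ca: relative to Ca, both the across-period and down-group shifts push Cs's atomic radius up.
Approximate values (pm): Ca 171, Cs 232.
So Ca has the smaller atomic size (Ca < Cs).

Ca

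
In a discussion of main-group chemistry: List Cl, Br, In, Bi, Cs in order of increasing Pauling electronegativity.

Cs < In < Bi < Br < Cl

Cl is in period 3, group 17; Br is in period 4, group 17; In is in period 5, group 13; Cs is in period 6, group 1; Bi is in period 6, group 15.
Atoms toward the upper right of the periodic table pull bonding electrons most strongly.
These span different periods and groups, so the two trends combine.
In > Cs: both effects reinforce here, so In is clearly the higher of the two.
Bi > In: the two effects oppose for this pair; the across-period effect wins (2.02 vs 1.78).
Br > Bi: relative to Bi, both the across-period and down-group shifts push Br's electronegativity up.
Cl > Br: Cl sits above Br in group 17, so the down-group effect alone puts Cl higher.
For reference (Pauling): Cl 3.16, Br 2.96, In 1.78, Cs 0.79, Bi 2.02.
So from lowest to highest: Cs < In < Bi < Br < Cl.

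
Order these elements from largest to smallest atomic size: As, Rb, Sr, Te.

As is in period 4, group 15; Rb is in period 5, group 1; Sr is in period 5, group 2; Te is in period 5, group 16.
Atomic radius shrinks across a period as nuclear charge pulls the same shell inward, and grows down a group as new shells are added.
Neither a single period nor a single group — weigh both effects.
Te > As: period and group pull opposite ways; the down-group shift dominates (136 vs 121 pm).
Sr > Te: both are in period 5; the period trend gives Sr the larger value.
Rb > Sr: Rb lies to the left of Sr in period 5, so the across-period effect alone puts Rb larger.
For reference (pm): As 121, Rb 210, Sr 185, Te 136.
So from largest to smallest: Rb > Sr > Te > As.

Rb > Sr > Te > As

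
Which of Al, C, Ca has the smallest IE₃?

After 2 electrons have been removed, what remains? Al²⁺ still has 1 valence electron; C²⁺ still has 2 valence electrons; Ca²⁺ is the bare [Ar] core.
Pulling an electron out of a noble-gas core costs far more than removing a remaining valence electron, so Ca sits at the high end of IE_3.
Valence configurations: Al²⁺ [Ne]3s¹, C²⁺ [He]2s².
Tabulated IE_3 (kJ/mol): Al 2745, C 4620, Ca 4912.
Overall IE_3 order: Al < C < Ca.

Al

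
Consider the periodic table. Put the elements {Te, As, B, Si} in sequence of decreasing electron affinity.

Te, Si, As, B

B is in period 2, group 13; Si is in period 3, group 14; As is in period 4, group 15; Te is in period 5, group 16.
Atoms with high Z_eff and room in the valence shell (especially the halogens) have the most exothermic electron affinities.
These sit on a diagonal, where the across-period and down-group effects partly cancel.
As > B: period and group pull opposite ways; the across-period shift dominates (78 vs 27 kJ/mol).
Si > As: period and group pull opposite ways; the down-group shift dominates (134 vs 78 kJ/mol).
Te > Si: period and group pull opposite ways; the across-period shift dominates (190 vs 134 kJ/mol).
For reference (kJ/mol): B 27, Si 134, As 78, Te 190.
So from highest to lowest: Te > Si > As > B.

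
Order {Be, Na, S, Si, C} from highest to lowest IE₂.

Consider each +1 ion: Be⁺ still has 1 valence electron; Na⁺ is the bare [Ne] core; S⁺ still has 5 valence electrons; Si⁺ still has 3 valence electrons; C⁺ still has 3 valence electrons.
Breaking into a closed-shell core is much more expensive than removing a leftover valence electron — Na has the largest IE_2 here.
Valence configurations: Be⁺ [He]2s¹, S⁺ [Ne]3s²3p³, Si⁺ [Ne]3s²3p¹, C⁺ [He]2s²2p¹.
Tabulated IE_2 (kJ/mol): Be 1757, Na 4562, S 2252, Si 1577, C 2353.
Putting it together, IE_2: Si < Be < S < C < Na.

Na > C > S > Be > Si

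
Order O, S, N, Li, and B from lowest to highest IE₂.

The second ionization energy removes an electron from the +1 ion. For each element: O⁺ still has 5 valence electrons; S⁺ still has 5 valence electrons; N⁺ still has 4 valence electrons; Li⁺ is the bare [He] core; B⁺ still has 2 valence electrons.
Pulling an electron out of a noble-gas core costs far more than removing a remaining valence electron, so Li sits at the high end of IE_2.
Valence configurations: O⁺ [He]2s²2p³, S⁺ [Ne]3s²3p³, N⁺ [He]2s²2p², B⁺ [He]2s².
The numbers (kJ/mol): O 3388, S 2252, N 2856, Li 7298, B 2427.
So the second ionization energies run S < B < N < O < Li.

S < B < N < O < Li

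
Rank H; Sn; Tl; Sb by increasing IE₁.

Tl, Sn, Sb, H

Removing the outermost electron gets harder across a period and easier down a group.
Here both period and group differ, so the two effects have to be weighed against each other.
Sn > Tl: both effects reinforce here, so Sn is clearly the higher of the two.
Sb > Sn: Sb lies to the right of Sn in period 5, so the across-period effect alone puts Sb higher.
H > Sb: the two effects oppose for this pair; the down-group effect wins (1312 vs 831 kJ/mol).
For reference (kJ/mol): H 1312, Sn 709, Sb 831, Tl 589.
So from lowest to highest: Tl < Sn < Sb < H.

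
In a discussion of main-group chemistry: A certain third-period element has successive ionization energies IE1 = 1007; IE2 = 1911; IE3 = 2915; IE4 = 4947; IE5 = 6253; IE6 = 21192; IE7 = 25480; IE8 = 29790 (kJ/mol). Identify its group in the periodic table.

Group 15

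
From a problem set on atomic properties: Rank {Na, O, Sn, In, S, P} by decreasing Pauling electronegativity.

O > S > P > Sn > In > Na

O is in period 2, group 16; Na is in period 3, group 1; P is in period 3, group 15; S is in period 3, group 16; In is in period 5, group 13; Sn is in period 5, group 14.
Atoms toward the upper right of the periodic table pull bonding electrons most strongly.
Neither a single period nor a single group — weigh both effects.
In > Na: the two effects oppose for this pair; the across-period effect wins (1.78 vs 0.93).
Sn > In: both are in period 5; the period trend gives Sn the larger value.
P > Sn: relative to Sn, both the across-period and down-group shifts push P's electronegativity up.
S > P: both are in period 3; the period trend gives S the larger value.
O > S: they share group 16; the group trend gives O the larger value.
For reference (Pauling): O 3.44, Na 0.93, P 2.19, S 2.58, In 1.78, Sn 1.96.
So from highest to lowest: O > S > P > Sn > In > Na.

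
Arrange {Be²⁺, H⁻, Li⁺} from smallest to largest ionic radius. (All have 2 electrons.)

Be²⁺, Li⁺, H⁻

All of these have 2 electrons, so size is governed by nuclear charge alone: the more protons, the stronger the pull on the same electron cloud, and the smaller the ion.
Nuclear charges: Be²⁺ (Z=4), Li⁺ (Z=3), H⁻ (Z=1).
Smallest to largest: Be²⁺ < Li⁺ < H⁻.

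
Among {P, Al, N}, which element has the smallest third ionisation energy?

After 2 electrons have been removed, what remains? P²⁺ still has 3 valence electrons; Al²⁺ still has 1 valence electron; N²⁺ still has 3 valence electrons.
All are still removing valence electrons, so compare the +2 ions as you would atoms: IE_3 generally rises across a period (higher Z_eff) and falls down a group (larger shell), subject to the usual subshell exceptions.
Valence configurations: P²⁺ [Ne]3s²3p¹, Al²⁺ [Ne]3s¹, N²⁺ [He]2s²2p¹.
Tabulated IE_3 (kJ/mol): P 2914, Al 2745, N 4578.
Putting it together, IE_3: Al < P < N.

Al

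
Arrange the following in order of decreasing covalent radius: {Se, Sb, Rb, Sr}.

Se is in period 4, group 16; Rb is in period 5, group 1; Sr is in period 5, group 2; Sb is in period 5, group 15.
Radius decreases left→right (rising Z_eff, same n) and increases top→bottom (higher n).
Here both period and group differ, so the two effects have to be weighed against each other.
Sb > Se: both effects reinforce here, so Sb is clearly the larger of the two.
Sr > Sb: both are in period 5; the period trend gives Sr the larger value.
Rb > Sr: both are in period 5; the period trend gives Rb the larger value.
Tabulated atomic radius (pm): Se 116, Rb 210, Sr 185, Sb 140.
So from largest to smallest: Rb > Sr > Sb > Se.

Rb > Sr > Sb > Se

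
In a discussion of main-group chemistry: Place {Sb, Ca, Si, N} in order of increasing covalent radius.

N, Si, Sb, Ca

Across a period the added protons contract the valence shell; down a group each new principal shell makes the atom larger.
Here both period and group differ, so the two effects have to be weighed against each other.
Si > N: both effects reinforce here, so Si is clearly the larger of the two.
Sb > Si: period and group pull opposite ways; the down-group shift dominates (140 vs 116 pm).
Ca > Sb: period and group pull opposite ways; the across-period shift dominates (171 vs 140 pm).
For reference (pm): N 71, Si 116, Ca 171, Sb 140.
So from smallest to largest: N < Si < Sb < Ca.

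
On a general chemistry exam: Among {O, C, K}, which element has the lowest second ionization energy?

The second ionization energy removes an electron from the +1 ion. For each element: O⁺ still has 5 valence electrons; C⁺ still has 3 valence electrons; K⁺ is the bare [Ar] core.
Usually core removal costs more than valence removal, but here the competition is close: a tightly held n=2 valence electron can cost more to remove than an n=3 core electron, so the actual values have to decide it.
Valence configurations: O⁺ [He]2s²2p³, C⁺ [He]2s²2p¹.
The numbers (kJ/mol): O 3388, C 2353, K 3052.
Hence IE_2: C < K < O.

C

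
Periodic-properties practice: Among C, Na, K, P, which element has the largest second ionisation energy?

Na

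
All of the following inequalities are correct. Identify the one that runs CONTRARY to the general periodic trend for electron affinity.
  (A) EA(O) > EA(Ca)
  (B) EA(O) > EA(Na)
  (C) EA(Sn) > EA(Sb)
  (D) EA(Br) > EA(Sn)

(C)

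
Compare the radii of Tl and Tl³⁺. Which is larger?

Tl

Forming Tl³⁺ removes 3 electrons from Tl. Fewer electrons for the same nuclear charge means less shielding and a higher Z_eff on the remaining electrons, and for main-group metals the entire outer shell is lost.
A cation is smaller than its parent atom: Tl³⁺ < Tl.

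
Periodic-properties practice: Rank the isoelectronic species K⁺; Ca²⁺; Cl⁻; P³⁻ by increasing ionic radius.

All of these have 18 electrons, so size is governed by nuclear charge alone: the more protons, the stronger the pull on the same electron cloud, and the smaller the ion.
Nuclear charges: Ca²⁺ (Z=20), K⁺ (Z=19), Cl⁻ (Z=17), P³⁻ (Z=15).
Smallest to largest: Ca²⁺ < K⁺ < Cl⁻ < P³⁻.

Ca²⁺ < K⁺ < Cl⁻ < P³⁻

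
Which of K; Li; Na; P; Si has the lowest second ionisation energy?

Si

After 1 electron has been removed, what remains? K⁺ is the bare [Ar] core; Li⁺ is the bare [He] core; Na⁺ is the bare [Ne] core; P⁺ still has 4 valence electrons; Si⁺ still has 3 valence electrons.
Pulling an electron out of a noble-gas core costs far more than removing a remaining valence electron, so K, Na and Li sit at the high end of IE_2.
Valence configurations: P⁺ [Ne]3s²3p², Si⁺ [Ne]3s²3p¹.
Approximate IE_2 values (kJ/mol): K 3052, Li 7298, Na 4562, P 1907, Si 1577.
Overall IE_2 order: Si < P < K < Na < Li.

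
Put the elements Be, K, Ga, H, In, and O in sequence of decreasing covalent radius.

H is in period 1, group 1; Be is in period 2, group 2; O is in period 2, group 16; K is in period 4, group 1; Ga is in period 4, group 13; In is in period 5, group 13.
Atomic radius shrinks across a period as nuclear charge pulls the same shell inward, and grows down a group as new shells are added.
Neither a single period nor a single group — weigh both effects.
O > H: period and group pull opposite ways; the down-group shift dominates (63 vs 32 pm).
Be > O: both are in period 2; the period trend gives Be the larger value.
Ga > Be: period and group pull opposite ways; the down-group shift dominates (124 vs 102 pm).
In > Ga: they share group 13; the group trend gives In the larger value.
K > In: the two effects oppose for this pair; the across-period effect wins (196 vs 142 pm).
Approximate values (pm): H 32, Be 102, O 63, K 196, Ga 124, In 142.
So from largest to smallest: K > In > Ga > Be > O > H.

K > In > Ga > Be > O > H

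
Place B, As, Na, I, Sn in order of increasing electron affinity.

B < Na < As < Sn < I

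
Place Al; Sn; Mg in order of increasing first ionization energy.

Mg is in period 3, group 2; Al is in period 3, group 13; Sn is in period 5, group 14.
Across a period the outer electron is held more tightly (higher IE₁); down a group it sits in a higher shell, more shielded, and comes off more easily.
Here both period and group differ, so the two effects have to be weighed against each other.
Sn > Al: period and group pull opposite ways; the across-period shift dominates (709 vs 578 kJ/mol).
Mg > Sn: period and group pull opposite ways; the down-group shift dominates (738 vs 709 kJ/mol).
Note the exception: Mg has a higher first ionization energy than Al, contrary to the simple trend — Al's single 3p electron is easier to remove than one from Mg's filled 3s².
For reference (kJ/mol): Mg 738, Al 578, Sn 709.
So from lowest to highest: Al < Sn < Mg.

Al, Sn, Mg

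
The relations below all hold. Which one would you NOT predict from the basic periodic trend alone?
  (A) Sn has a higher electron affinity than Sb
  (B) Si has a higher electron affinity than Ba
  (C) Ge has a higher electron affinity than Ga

(A)

The general trend: electron affinity increases across a period and decreases down a group.
(A) Sn (period 5, group 14) vs Sb (period 5, group 15): the stated order contradicts the simple trend.
(B) Si (period 3, group 14) vs Ba (period 6, group 2): the stated order agrees with the simple trend.
(C) Ge (period 4, group 14) vs Ga (period 4, group 13): the stated order agrees with the simple trend.
The exception is (A): adding an electron to Sb's half-filled 5p³ is unfavourable, so Sn has the more exothermic EA.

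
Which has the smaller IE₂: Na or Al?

Consider each +1 ion: Na⁺ is the bare [Ne] core; Al⁺ still has 2 valence electrons.
Pulling an electron out of a noble-gas core costs far more than removing a remaining valence electron, so Na sits at the high end of IE_2.
The numbers (kJ/mol): Na 4562, Al 1817.
Putting it together, IE_2: Al < Na.

Al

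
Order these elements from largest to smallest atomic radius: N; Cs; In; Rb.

Cs > Rb > In > N

N is in period 2, group 15; Rb is in period 5, group 1; In is in period 5, group 13; Cs is in period 6, group 1.
Moving right in a period, electrons are added to the same shell under a stronger nuclear pull, so atoms get smaller; moving down, a new shell is opened and atoms get larger.
These span different periods and groups, so the two trends combine.
In > N: relative to N, both the across-period and down-group shifts push In's atomic radius up.
Rb > In: Rb lies to the left of In in period 5, so the across-period effect alone puts Rb larger.
Cs > Rb: Cs sits below Rb in group 1, so the down-group effect alone puts Cs larger.
Tabulated atomic radius (pm): N 71, Rb 210, In 142, Cs 232.
So from largest to smallest: Cs > Rb > In > N.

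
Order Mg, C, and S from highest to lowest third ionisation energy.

IE_3 is the cost of taking one more electron from the +2 cation: Mg²⁺ is the bare [Ne] core; C²⁺ still has 2 valence electrons; S²⁺ still has 4 valence electrons.
Core electrons are held far more tightly than valence electrons, so Mg tops the IE_3 order.
Valence configurations: C²⁺ [He]2s², S²⁺ [Ne]3s²3p².
Approximate IE_3 values (kJ/mol): Mg 7733, C 4620, S 3357.
Putting it together, IE_3: S < C < Mg.

Mg > C > S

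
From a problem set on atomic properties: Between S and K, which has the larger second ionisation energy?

K

After 1 electron has been removed, what remains? S⁺ still has 5 valence electrons; K⁺ is the bare [Ar] core.
Core electrons are held far more tightly than valence electrons, so K tops the IE_2 order.
The numbers (kJ/mol): S 2252, K 3052.
Hence IE_2: S < K.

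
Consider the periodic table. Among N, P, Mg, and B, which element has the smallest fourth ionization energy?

IE_4 is the cost of taking one more electron from the +3 cation: N³⁺ still has 2 valence electrons; P³⁺ still has 2 valence electrons; Mg³⁺ is already 1 electron into the core; B³⁺ is the bare [He] core.
Breaking into a closed-shell core is much more expensive than removing a leftover valence electron — Mg and B have the largest IE_4 here.
Valence configurations: N³⁺ [He]2s², P³⁺ [Ne]3s².
Approximate IE_4 values (kJ/mol): N 7475, P 4964, Mg 10543, B 25026.
Overall IE_4 order: P < N < Mg < B.

P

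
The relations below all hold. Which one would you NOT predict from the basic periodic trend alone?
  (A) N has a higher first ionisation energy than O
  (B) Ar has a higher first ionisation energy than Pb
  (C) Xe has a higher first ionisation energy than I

The general trend: first ionisation energy increases across a period and decreases down a group.
(A) N (period 2, group 15) vs O (period 2, group 16): the stated order contradicts the simple trend.
(B) Ar (period 3, group 18) vs Pb (period 6, group 14): the stated order agrees with the simple trend.
(C) Xe (period 5, group 18) vs I (period 5, group 17): the stated order agrees with the simple trend.
The exception is (A): pairing an electron in O's 2p⁴ costs repulsion energy, so O ionizes more easily than half-filled N (2p³).

(A)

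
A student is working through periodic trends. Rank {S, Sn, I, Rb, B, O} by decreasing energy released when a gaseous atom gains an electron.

I > S > O > Sn > Rb > B

B is in period 2, group 13; O is in period 2, group 16; S is in period 3, group 16; Rb is in period 5, group 1; Sn is in period 5, group 14; I is in period 5, group 17.
EA tends to increase across a period and decrease down a group, though the pattern is less regular than for IE or radius.
Here both period and group differ, so the two effects have to be weighed against each other.
Rb > B: this pair runs against the simple trend — see the exception note.
Sn > Rb: Sn lies to the right of Rb in period 5, so the across-period effect alone puts Sn higher.
O > Sn: relative to Sn, both the across-period and down-group shifts push O's electron affinity up.
S > O: this pair runs against the simple trend — see the exception note.
I > S: the two effects oppose for this pair; the across-period effect wins (295 vs 200 kJ/mol).
Note the exception: Rb has a higher electron affinity than B, contrary to the simple trend — B's ns²np¹ configuration gives only a small electron affinity — the sparsely filled np subshell binds an added electron weakly.
Note the exception: S has a higher electron affinity than O, contrary to the simple trend — the compact 2p subshell of O repels the added electron more than S's larger 3p does.
For reference (kJ/mol): B 27, O 141, S 200, Rb 47, Sn 107, I 295.
So from highest to lowest: I > S > O > Sn > Rb > B.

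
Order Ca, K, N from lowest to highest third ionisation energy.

K < N < Ca

The third ionization energy removes an electron from the +2 ion. For each element: Ca²⁺ is the bare [Ar] core; K²⁺ is already 1 electron into the core; N²⁺ still has 3 valence electrons.
Usually core removal costs more than valence removal, but here the competition is close: a tightly held n=2 valence electron can cost more to remove than an n=3 core electron, so the actual values have to decide it.
The numbers (kJ/mol): Ca 4912, K 4420, N 4578.
Putting it together, IE_3: K < N < Ca.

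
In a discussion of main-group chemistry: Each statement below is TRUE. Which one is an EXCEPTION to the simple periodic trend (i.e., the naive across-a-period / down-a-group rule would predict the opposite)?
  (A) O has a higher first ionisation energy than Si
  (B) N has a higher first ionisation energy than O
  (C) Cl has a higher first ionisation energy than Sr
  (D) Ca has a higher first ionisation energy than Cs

The general trend: first ionisation energy increases across a period and decreases down a group.
(A) O (period 2, group 16) vs Si (period 3, group 14): the stated order agrees with the simple trend.
(B) N (period 2, group 15) vs O (period 2, group 16): the stated order contradicts the simple trend.
(C) Cl (period 3, group 17) vs Sr (period 5, group 2): the stated order agrees with the simple trend.
(D) Ca (period 4, group 2) vs Cs (period 6, group 1): the stated order agrees with the simple trend.
The exception is (B): pairing an electron in O's 2p⁴ costs repulsion energy, so O ionizes more easily than half-filled N (2p³).

(B)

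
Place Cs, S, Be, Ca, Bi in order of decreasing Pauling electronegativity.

S > Bi > Be > Ca > Cs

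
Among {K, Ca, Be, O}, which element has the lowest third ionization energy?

After 2 electrons have been removed, what remains? K²⁺ is already 1 electron into the core; Ca²⁺ is the bare [Ar] core; Be²⁺ is the bare [He] core; O²⁺ still has 4 valence electrons.
Usually core removal costs more than valence removal, but here the competition is close: a tightly held n=2 valence electron can cost more to remove than an n=3 core electron, so the actual values have to decide it.
Approximate IE_3 values (kJ/mol): K 4420, Ca 4912, Be 14849, O 5300.
So the third ionization energies run K < Ca < O < Be.

K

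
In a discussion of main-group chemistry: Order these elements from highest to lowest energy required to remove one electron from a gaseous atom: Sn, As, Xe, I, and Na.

Na is in period 3, group 1; As is in period 4, group 15; Sn is in period 5, group 14; I is in period 5, group 17; Xe is in period 5, group 18.
Removing the outermost electron gets harder across a period and easier down a group.
Neither a single period nor a single group — weigh both effects.
Sn > Na: the two effects oppose for this pair; the across-period effect wins (709 vs 496 kJ/mol).
As > Sn: relative to Sn, both the across-period and down-group shifts push As's first ionization energy up.
I > As: the two effects oppose for this pair; the across-period effect wins (1008 vs 947 kJ/mol).
Xe > I: Xe lies to the right of I in period 5, so the across-period effect alone puts Xe higher.
For reference (kJ/mol): Na 496, As 947, Sn 709, I 1008, Xe 1170.
So from highest to lowest: Xe > I > As > Sn > Na.

Xe > I > As > Sn > Na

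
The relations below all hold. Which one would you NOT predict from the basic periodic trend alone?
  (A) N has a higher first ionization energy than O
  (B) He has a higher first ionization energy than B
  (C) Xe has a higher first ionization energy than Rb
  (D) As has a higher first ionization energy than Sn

The general trend: first ionization energy increases across a period and decreases down a group.
(A) N (period 2, group 15) vs O (period 2, group 16): the stated order contradicts the simple trend.
(B) He (period 1, group 18) vs B (period 2, group 13): the stated order agrees with the simple trend.
(C) Xe (period 5, group 18) vs Rb (period 5, group 1): the stated order agrees with the simple trend.
(D) As (period 4, group 15) vs Sn (period 5, group 14): the stated order agrees with the simple trend.
The exception is (A): pairing an electron in O's 2p⁴ costs repulsion energy, so O ionizes more easily than half-filled N (2p³).

(A)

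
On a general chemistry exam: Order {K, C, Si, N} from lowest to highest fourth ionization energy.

Si < K < C < N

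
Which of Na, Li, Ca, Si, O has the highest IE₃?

The third ionization energy removes an electron from the +2 ion. For each element: Na²⁺ is already 1 electron into the core; Li²⁺ is already 1 electron into the core; Ca²⁺ is the bare [Ar] core; Si²⁺ still has 2 valence electrons; O²⁺ still has 4 valence electrons.
Usually core removal costs more than valence removal, but here the competition is close: a tightly held n=2 valence electron can cost more to remove than an n=3 core electron, so the actual values have to decide it.
Valence configurations: Si²⁺ [Ne]3s², O²⁺ [He]2s²2p².
The numbers (kJ/mol): Na 6910, Li 11815, Ca 4912, Si 3232, O 5300.
Overall IE_3 order: Si < Ca < O < Na < Li.

Li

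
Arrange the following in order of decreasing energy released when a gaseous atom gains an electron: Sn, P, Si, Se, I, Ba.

Si is in period 3, group 14; P is in period 3, group 15; Se is in period 4, group 16; Sn is in period 5, group 14; I is in period 5, group 17; Ba is in period 6, group 2.
EA tends to increase across a period and decrease down a group, though the pattern is less regular than for IE or radius.
Here both period and group differ, so the two effects have to be weighed against each other.
P > Ba: both effects reinforce here, so P is clearly the higher of the two.
Sn > P: this pair runs against the simple trend — see the exception note.
Si > Sn: Si sits above Sn in group 14, so the down-group effect alone puts Si higher.
Se > Si: period and group pull opposite ways; the across-period shift dominates (195 vs 134 kJ/mol).
I > Se: the two effects oppose for this pair; the across-period effect wins (295 vs 195 kJ/mol).
Note the exception: Sn has a higher electron affinity than P, contrary to the simple trend — adding an electron to P's half-filled np³ subshell costs electron-pairing energy.
Note the exception: Si has a higher electron affinity than P, contrary to the simple trend — adding an electron to P's half-filled 3p³ is unfavourable, so Si (3p²) has the more exothermic EA.
For reference (kJ/mol): Si 134, P 72, Se 195, Sn 107, I 295, Ba 14.
So from highest to lowest: I > Se > Si > Sn > P > Ba.

I > Se > Si > Sn > P > Ba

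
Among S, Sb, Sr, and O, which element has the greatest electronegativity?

O

Atoms toward the upper right of the periodic table pull bonding electrons most strongly.
Here both period and group differ, so the two effects have to be weighed against each other.
Sb > Sr: Sb lies to the right of Sr in period 5, so the across-period effect alone puts Sb higher.
S > Sb: both effects reinforce here, so S is clearly the higher of the two.
O > S: O sits above S in group 16, so the down-group effect alone puts O higher.
Approximate values (Pauling): O 3.44, S 2.58, Sr 0.95, Sb 2.05.
The greatest electronegativity among these belongs to O.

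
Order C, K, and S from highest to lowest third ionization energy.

Consider each +2 ion: C²⁺ still has 2 valence electrons; K²⁺ is already 1 electron into the core; S²⁺ still has 4 valence electrons.
Usually core removal costs more than valence removal, but here the competition is close: a tightly held n=2 valence electron can cost more to remove than an n=3 core electron, so the actual values have to decide it.
Valence configurations: C²⁺ [He]2s², S²⁺ [Ne]3s²3p².
The numbers (kJ/mol): C 4620, K 4420, S 3357.
So the third ionization energies run S < K < C.

C > K > S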